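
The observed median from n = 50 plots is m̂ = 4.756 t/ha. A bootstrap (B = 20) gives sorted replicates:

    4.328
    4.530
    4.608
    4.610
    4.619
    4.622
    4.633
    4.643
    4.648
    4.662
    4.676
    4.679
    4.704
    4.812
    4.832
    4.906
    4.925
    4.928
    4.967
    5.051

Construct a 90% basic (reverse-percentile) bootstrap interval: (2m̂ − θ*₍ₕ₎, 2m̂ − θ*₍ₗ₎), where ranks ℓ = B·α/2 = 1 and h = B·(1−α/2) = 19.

(4.545, 5.184)

Percentile endpoints at ranks 1 and 19: θ*₍1₎ = 4.328, θ*₍19₎ = 4.967.
Basic interval reflects these around m̂:
  lower = 2 × 4.756 − 4.967 = 4.545
  upper = 2 × 4.756 − 4.328 = 5.184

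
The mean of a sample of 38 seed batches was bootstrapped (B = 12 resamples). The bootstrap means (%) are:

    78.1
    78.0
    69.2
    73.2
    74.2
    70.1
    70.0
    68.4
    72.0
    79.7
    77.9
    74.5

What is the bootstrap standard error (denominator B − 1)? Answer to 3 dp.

SE* = 3.936

Bootstrap SE is the standard deviation of the 12 replicate means.
Mean of replicates: (78.1 + 78.0 + 69.2 + 73.2 + 74.2 + 70.1 + 70.0 + 68.4 + 72.0 + 79.7 + 77.9 + 74.5) / 12 = 885.3000 / 12 = 73.7750
Sum of squared deviations: (+4.3250)² + (+4.2250)² + (−4.5750)² + (−0.5750)² + (+0.4250)² + (−3.6750)² + (−3.7750)² + (−5.3750)² + (−1.7750)² + (+5.9250)² + (+4.1250)² + (+0.7250)² = 170.4425
Variance = 170.4425 / 11 = 15.4948
SE* = √15.4948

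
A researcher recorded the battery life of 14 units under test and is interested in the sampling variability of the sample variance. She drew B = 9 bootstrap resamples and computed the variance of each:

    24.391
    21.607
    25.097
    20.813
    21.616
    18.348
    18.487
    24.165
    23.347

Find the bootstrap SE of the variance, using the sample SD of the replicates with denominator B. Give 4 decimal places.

SE* = 2.3380

Bootstrap SE is the standard deviation of the 9 replicate variances.
Mean of replicates: (24.391 + 21.607 + 25.097 + 20.813 + 21.616 + 18.348 + 18.487 + 24.165 + 23.347) / 9 = 197.87100 / 9 = 21.98567
Sum of squared deviations: (+2.40533)² + (−0.37867)² + (+3.11133)² + (−1.17267)² + (−0.36967)² + (−3.63767)² + (−3.49867)² + (+2.17933)² + (+1.36133)² = 49.19722
Variance = 49.19722 / 9 = 5.46636
SE* = √5.46636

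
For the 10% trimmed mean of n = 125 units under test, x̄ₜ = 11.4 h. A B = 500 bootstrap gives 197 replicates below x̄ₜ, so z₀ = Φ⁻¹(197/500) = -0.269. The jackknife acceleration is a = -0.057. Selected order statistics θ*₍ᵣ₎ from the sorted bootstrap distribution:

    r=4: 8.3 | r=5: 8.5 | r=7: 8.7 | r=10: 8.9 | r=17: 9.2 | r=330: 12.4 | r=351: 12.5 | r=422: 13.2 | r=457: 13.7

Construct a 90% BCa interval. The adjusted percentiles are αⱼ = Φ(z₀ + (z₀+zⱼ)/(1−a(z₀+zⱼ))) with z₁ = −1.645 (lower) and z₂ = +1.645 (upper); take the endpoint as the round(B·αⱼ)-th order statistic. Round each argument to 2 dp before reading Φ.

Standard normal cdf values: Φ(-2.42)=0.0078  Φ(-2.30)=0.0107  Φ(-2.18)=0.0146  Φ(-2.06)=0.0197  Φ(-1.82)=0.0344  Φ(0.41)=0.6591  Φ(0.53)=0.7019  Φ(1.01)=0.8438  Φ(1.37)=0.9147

Lower: z₀ + z₁ = -0.269 + (-1.645) = -1.914; 1 − a(z₀+z₁) = 1 − (-0.057)(-1.914) = 0.8909; argument = -0.269 + (-1.914)/0.8909 = -2.4174 → -2.42.
α₁ = Φ(-2.42) = 0.0078; rank = round(500 × 0.0078) = 4; θ*₍4₎ = 8.3.
Upper: z₀ + z₂ = 1.376; 1 − a(z₀+z₂) = 1.0784; argument = 1.0069 → 1.01; α₂ = 0.8438; rank = 422; θ*₍422₎ = 13.2.

(8.3, 13.2)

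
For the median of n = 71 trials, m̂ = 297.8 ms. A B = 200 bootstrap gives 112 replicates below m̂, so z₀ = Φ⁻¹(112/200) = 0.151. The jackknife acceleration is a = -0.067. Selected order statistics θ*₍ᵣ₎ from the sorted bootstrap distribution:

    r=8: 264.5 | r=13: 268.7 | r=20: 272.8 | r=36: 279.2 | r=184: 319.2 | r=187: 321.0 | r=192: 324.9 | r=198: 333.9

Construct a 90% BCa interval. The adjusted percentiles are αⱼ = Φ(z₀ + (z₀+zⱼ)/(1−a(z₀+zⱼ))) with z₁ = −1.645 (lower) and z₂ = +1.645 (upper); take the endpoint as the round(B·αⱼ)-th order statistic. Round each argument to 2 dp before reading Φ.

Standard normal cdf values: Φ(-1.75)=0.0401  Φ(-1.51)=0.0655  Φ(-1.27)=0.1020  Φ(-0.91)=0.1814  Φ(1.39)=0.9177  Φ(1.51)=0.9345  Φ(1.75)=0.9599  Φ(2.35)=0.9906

Lower: z₀ + z₁ = 0.151 + (-1.645) = -1.494; 1 − a(z₀+z₁) = 1 − (-0.067)(-1.494) = 0.8999; argument = 0.151 + (-1.494)/0.8999 = -1.5092 → -1.51.
α₁ = Φ(-1.51) = 0.0655; rank = round(200 × 0.0655) = 13; θ*₍13₎ = 268.7.
Upper: z₀ + z₂ = 1.796; 1 − a(z₀+z₂) = 1.1203; argument = 1.7541 → 1.75; α₂ = 0.9599; rank = 192; θ*₍192₎ = 324.9.

(268.7, 324.9)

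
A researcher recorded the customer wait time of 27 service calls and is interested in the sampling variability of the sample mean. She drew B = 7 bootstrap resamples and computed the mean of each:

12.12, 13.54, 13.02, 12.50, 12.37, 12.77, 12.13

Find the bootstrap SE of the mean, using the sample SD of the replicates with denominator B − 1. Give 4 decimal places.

Bootstrap SE is the standard deviation of the 7 replicate means.
Mean of replicates: (12.12 + 13.54 + 13.02 + 12.50 + 12.37 + 12.77 + 12.13) / 7 = 88.45000 / 7 = 12.63571
Sum of squared deviations: (−0.51571)² + (+0.90429)² + (+0.38429)² + (−0.13571)² + (−0.26571)² + (+0.13429)² + (−0.50571)² = 1.59417
Variance = 1.59417 / 6 = 0.26570
SE* = √0.26570

SE* = 0.5155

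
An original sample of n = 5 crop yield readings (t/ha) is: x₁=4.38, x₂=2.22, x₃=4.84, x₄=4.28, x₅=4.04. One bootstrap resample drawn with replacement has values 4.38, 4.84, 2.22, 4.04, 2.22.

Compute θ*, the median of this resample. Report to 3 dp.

θ* = 4.040

Sorted: 2.22, 2.22, 4.04, 4.38, 4.84
Median = middle value = 4.040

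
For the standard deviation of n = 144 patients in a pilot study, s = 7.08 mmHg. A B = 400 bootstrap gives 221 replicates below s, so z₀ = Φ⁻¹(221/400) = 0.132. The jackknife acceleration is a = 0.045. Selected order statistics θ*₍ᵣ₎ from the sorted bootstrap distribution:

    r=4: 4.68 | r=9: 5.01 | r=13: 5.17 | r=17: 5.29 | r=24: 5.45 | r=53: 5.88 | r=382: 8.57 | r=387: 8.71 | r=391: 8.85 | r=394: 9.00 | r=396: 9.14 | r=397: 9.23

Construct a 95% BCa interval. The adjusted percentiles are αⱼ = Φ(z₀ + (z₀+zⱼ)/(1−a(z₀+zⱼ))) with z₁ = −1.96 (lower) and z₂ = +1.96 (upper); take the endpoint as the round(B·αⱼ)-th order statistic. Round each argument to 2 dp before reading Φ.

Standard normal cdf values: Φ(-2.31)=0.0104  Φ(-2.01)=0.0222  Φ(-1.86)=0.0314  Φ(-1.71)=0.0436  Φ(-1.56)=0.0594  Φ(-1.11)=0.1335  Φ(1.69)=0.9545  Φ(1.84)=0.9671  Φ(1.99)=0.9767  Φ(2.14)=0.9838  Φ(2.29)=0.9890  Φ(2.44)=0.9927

Lower: z₀ + z₁ = 0.132 + (-1.960) = -1.828; 1 − a(z₀+z₁) = 1 − (0.045)(-1.828) = 1.0823; argument = 0.132 + (-1.828)/1.0823 = -1.5571 → -1.56.
α₁ = Φ(-1.56) = 0.0594; rank = round(400 × 0.0594) = 24; θ*₍24₎ = 5.45.
Upper: z₀ + z₂ = 2.092; 1 − a(z₀+z₂) = 0.9059; argument = 2.4414 → 2.44; α₂ = 0.9927; rank = 397; θ*₍397₎ = 9.23.

(5.45, 9.23)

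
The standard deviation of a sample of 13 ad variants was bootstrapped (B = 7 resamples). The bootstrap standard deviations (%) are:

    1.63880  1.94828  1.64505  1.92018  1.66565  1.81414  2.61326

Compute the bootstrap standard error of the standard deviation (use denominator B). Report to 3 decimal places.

SE* = 0.318

Bootstrap SE is the standard deviation of the 7 replicate standard deviations.
Mean of replicates: (1.63880 + 1.94828 + 1.64505 + 1.92018 + 1.66565 + 1.81414 + 2.61326) / 7 = 13.245360 / 7 = 1.892194
Sum of squared deviations: (−0.253394)² + (+0.056086)² + (−0.247144)² + (+0.027986)² + (−0.226544)² + (−0.078054)² + (+0.721066)² = 0.706568
Variance = 0.706568 / 7 = 0.100938
SE* = √0.100938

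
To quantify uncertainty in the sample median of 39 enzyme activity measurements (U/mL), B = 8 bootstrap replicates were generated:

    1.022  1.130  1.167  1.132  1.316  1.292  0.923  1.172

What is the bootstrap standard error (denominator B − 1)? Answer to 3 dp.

Bootstrap SE is the standard deviation of the 8 replicate medians.
Mean of replicates: (1.022 + 1.130 + 1.167 + 1.132 + 1.316 + 1.292 + 0.923 + 1.172) / 8 = 9.1540 / 8 = 1.1442
Sum of squared deviations: (−0.1222)² + (−0.0143)² + (+0.0228)² + (−0.0123)² + (+0.1718)² + (+0.1478)² + (−0.2212)² + (+0.0277)² = 0.1169
Variance = 0.1169 / 7 = 0.0167
SE* = √0.0167

SE* = 0.129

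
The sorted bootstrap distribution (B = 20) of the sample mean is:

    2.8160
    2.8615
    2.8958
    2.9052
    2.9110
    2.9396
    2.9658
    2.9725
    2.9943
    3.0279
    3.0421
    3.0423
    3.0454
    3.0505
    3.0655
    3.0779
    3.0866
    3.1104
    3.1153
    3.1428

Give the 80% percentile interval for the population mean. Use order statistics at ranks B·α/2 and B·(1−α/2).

(2.8615, 3.1104)

α = 0.20; lower rank = 20 × 0.100 = 2; upper rank = 20 × 0.900 = 18.
The 2nd smallest replicate is 2.8615; the 18th is 3.1104.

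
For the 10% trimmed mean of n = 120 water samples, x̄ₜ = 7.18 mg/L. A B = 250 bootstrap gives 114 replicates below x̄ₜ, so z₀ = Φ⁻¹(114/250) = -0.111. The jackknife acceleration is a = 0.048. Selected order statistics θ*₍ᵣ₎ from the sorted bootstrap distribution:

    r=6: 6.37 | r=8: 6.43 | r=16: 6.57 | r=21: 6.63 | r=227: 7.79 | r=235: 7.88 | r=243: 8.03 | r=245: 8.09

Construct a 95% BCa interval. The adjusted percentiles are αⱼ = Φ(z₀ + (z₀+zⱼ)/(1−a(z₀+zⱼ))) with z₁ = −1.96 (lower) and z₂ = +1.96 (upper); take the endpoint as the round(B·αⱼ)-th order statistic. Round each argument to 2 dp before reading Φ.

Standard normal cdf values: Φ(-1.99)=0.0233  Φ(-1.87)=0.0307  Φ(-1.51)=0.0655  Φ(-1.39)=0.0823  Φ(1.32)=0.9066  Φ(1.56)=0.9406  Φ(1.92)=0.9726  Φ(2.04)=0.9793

Lower: z₀ + z₁ = -0.111 + (-1.960) = -2.071; 1 − a(z₀+z₁) = 1 − (0.048)(-2.071) = 1.0994; argument = -0.111 + (-2.071)/1.0994 = -1.9947 → -1.99.
α₁ = Φ(-1.99) = 0.0233; rank = round(250 × 0.0233) = 6; θ*₍6₎ = 6.37.
Upper: z₀ + z₂ = 1.849; 1 − a(z₀+z₂) = 0.9112; argument = 1.9181 → 1.92; α₂ = 0.9726; rank = 243; θ*₍243₎ = 8.03.

(6.37, 8.03)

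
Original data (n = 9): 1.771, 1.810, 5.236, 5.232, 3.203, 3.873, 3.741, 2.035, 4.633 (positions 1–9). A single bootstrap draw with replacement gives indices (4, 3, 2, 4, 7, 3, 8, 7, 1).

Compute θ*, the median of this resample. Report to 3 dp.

Resample values: 5.232, 5.236, 1.810, 5.232, 3.741, 5.236, 2.035, 3.741, 1.771.
Sorted: 1.771, 1.810, 2.035, 3.741, 3.741, 5.232, 5.232, 5.236, 5.236
Median = middle value = 3.741

θ* = 3.741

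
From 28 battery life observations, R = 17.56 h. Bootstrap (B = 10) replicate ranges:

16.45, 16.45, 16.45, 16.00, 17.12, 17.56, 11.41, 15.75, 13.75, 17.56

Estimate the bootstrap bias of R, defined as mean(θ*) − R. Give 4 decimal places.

bias = −1.7100

mean(θ*) = (16.45 + 16.45 + 16.45 + 16.00 + 17.12 + 17.56 + 11.41 + 15.75 + 13.75 + 17.56) / 10 = 15.85000
bias = 15.85000 − 17.56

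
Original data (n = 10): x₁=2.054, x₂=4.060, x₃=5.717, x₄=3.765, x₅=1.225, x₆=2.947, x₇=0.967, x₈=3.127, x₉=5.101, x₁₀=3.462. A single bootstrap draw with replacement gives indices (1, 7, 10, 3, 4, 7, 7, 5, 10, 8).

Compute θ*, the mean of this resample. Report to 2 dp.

θ* = 2.57

Resample values: 2.054, 0.967, 3.462, 5.717, 3.765, 0.967, 0.967, 1.225, 3.462, 3.127.
Mean = (2.054 + 0.967 + 3.462 + 5.717 + 3.765 + 0.967 + 0.967 + 1.225 + 3.462 + 3.127) / 10 = 25.7130 / 10 = 2.57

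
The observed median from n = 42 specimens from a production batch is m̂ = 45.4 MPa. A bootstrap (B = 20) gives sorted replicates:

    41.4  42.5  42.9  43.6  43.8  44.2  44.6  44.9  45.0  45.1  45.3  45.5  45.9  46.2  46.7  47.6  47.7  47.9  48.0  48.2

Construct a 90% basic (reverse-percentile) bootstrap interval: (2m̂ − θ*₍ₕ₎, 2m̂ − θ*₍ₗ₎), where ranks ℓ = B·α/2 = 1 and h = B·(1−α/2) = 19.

(42.8, 49.4)

Percentile endpoints at ranks 1 and 19: θ*₍1₎ = 41.4, θ*₍19₎ = 48.0.
Basic interval reflects these around m̂:
  lower = 2 × 45.4 − 48.0 = 42.8
  upper = 2 × 45.4 − 41.4 = 49.4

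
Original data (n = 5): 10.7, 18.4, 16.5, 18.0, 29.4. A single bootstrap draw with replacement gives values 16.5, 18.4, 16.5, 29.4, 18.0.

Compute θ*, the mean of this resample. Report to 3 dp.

θ* = 19.760

Mean = (16.5 + 18.4 + 16.5 + 29.4 + 18.0) / 5 = 98.80 / 5 = 19.760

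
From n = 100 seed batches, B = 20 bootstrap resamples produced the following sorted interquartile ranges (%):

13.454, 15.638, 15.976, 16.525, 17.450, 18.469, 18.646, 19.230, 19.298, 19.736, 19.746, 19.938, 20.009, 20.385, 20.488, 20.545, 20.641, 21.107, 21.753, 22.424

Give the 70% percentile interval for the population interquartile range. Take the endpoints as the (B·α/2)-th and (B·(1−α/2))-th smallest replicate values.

α = 0.30; lower rank = 20 × 0.150 = 3; upper rank = 20 × 0.850 = 17.
The 3rd smallest replicate is 15.976; the 17th is 20.641.

(15.976, 20.641)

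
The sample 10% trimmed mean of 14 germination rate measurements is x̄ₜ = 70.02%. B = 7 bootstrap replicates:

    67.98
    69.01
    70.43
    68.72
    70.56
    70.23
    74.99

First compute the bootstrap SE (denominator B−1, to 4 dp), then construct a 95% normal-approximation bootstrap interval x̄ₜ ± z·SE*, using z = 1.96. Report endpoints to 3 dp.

Mean of replicates = 70.2743; sum of squared deviations = 31.6238; SE* = √(31.6238/6) = 2.2958
Margin = 1.96 × 2.2958 = 4.4998
Interval: 70.02 ± 4.4998

(65.520, 74.520)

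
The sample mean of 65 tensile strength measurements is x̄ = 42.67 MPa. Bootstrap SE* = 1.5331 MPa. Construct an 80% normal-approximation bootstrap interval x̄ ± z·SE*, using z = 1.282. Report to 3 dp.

(40.705, 44.635)

Margin = 1.282 × 1.5331 = 1.9654
Interval: 42.67 ± 1.9654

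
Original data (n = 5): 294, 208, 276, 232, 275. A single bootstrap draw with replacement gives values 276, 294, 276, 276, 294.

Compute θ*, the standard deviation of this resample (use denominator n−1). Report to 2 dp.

Mean = 283.2000; sum of squared deviations = 388.8000
s² = 388.8000 / 4 = 97.2000
s = √97.2000 = 9.86

θ* = 9.86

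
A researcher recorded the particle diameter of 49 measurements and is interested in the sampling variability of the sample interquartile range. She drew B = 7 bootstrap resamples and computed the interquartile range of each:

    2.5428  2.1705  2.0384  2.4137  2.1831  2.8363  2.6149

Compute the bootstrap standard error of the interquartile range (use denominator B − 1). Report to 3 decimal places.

SE* = 0.285

Bootstrap SE is the standard deviation of the 7 replicate interquartile ranges.
Mean of replicates: (2.5428 + 2.1705 + 2.0384 + 2.4137 + 2.1831 + 2.8363 + 2.6149) / 7 = 16.79970 / 7 = 2.39996
Sum of squared deviations: (+0.14284)² + (−0.22946)² + (−0.36156)² + (+0.01374)² + (−0.21686)² + (+0.43634)² + (+0.21494)² = 0.48759
Variance = 0.48759 / 6 = 0.08126
SE* = √0.08126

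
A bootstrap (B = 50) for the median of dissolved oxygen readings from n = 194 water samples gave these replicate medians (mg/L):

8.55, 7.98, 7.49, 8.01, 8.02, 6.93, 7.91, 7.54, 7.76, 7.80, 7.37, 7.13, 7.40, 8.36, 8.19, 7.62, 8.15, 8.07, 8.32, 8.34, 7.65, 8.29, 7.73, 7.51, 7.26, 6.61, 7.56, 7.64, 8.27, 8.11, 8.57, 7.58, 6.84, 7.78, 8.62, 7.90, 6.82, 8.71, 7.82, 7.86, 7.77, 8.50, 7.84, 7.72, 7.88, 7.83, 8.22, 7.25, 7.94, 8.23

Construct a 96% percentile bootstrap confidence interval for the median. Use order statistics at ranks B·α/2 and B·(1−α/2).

Sorted replicates: 6.61, 6.82, 6.84, 6.93, 7.13, 7.25, 7.26, 7.37, 7.40, 7.49, 7.51, 7.54, 7.56, 7.58, 7.62, 7.64, 7.65, 7.72, 7.73, 7.76, 7.77, 7.78, 7.80, 7.82, 7.83, 7.84, 7.86, 7.88, 7.90, 7.91, 7.94, 7.98, 8.01, 8.02, 8.07, 8.11, 8.15, 8.19, 8.22, 8.23, 8.27, 8.29, 8.32, 8.34, 8.36, 8.50, 8.55, 8.57, 8.62, 8.71
α = 0.04; lower rank = 50 × 0.020 = 1; upper rank = 50 × 0.980 = 49.
The 1st smallest replicate is 6.61; the 49th is 8.62.

(6.61, 8.62)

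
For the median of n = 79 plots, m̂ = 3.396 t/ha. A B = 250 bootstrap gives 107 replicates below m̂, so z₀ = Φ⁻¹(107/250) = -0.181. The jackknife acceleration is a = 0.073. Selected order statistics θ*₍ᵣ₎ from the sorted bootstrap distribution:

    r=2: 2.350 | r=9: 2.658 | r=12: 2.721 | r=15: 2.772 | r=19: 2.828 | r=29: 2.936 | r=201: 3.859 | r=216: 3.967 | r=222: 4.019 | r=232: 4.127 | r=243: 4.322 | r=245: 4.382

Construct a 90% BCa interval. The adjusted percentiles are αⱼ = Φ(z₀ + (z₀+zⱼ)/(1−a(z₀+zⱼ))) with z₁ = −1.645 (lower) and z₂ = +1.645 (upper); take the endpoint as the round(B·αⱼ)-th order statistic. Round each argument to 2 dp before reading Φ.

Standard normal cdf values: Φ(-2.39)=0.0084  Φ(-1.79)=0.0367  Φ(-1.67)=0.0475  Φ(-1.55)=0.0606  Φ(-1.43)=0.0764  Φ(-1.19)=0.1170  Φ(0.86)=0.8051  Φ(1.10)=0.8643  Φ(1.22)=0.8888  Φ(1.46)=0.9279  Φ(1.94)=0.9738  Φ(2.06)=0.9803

(2.658, 4.127)

Lower: z₀ + z₁ = -0.181 + (-1.645) = -1.826; 1 − a(z₀+z₁) = 1 − (0.073)(-1.826) = 1.1333; argument = -0.181 + (-1.826)/1.1333 = -1.7922 → -1.79.
α₁ = Φ(-1.79) = 0.0367; rank = round(250 × 0.0367) = 9; θ*₍9₎ = 2.658.
Upper: z₀ + z₂ = 1.464; 1 − a(z₀+z₂) = 0.8931; argument = 1.4582 → 1.46; α₂ = 0.9279; rank = 232; θ*₍232₎ = 4.127.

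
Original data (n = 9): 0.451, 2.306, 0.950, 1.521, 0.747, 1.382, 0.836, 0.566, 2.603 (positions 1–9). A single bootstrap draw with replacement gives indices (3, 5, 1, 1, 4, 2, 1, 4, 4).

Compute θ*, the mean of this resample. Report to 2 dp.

Resample values: 0.950, 0.747, 0.451, 0.451, 1.521, 2.306, 0.451, 1.521, 1.521.
Mean = (0.950 + 0.747 + 0.451 + 0.451 + 1.521 + 2.306 + 0.451 + 1.521 + 1.521) / 9 = 9.9190 / 9 = 1.10

θ* = 1.10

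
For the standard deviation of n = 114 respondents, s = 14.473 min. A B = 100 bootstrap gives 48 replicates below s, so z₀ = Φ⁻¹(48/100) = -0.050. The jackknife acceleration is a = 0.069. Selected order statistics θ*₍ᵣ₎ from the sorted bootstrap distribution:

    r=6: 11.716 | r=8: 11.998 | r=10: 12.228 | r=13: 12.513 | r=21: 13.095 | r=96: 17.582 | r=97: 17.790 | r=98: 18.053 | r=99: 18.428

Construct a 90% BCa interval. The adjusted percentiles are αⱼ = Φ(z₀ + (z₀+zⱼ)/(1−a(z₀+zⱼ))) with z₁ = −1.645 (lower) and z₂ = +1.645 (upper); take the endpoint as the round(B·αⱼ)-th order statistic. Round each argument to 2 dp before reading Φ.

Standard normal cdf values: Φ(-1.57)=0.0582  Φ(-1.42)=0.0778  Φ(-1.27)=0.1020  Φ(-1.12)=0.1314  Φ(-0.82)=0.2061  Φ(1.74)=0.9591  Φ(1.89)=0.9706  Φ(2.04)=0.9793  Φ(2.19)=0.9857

(11.716, 17.582)

Lower: z₀ + z₁ = -0.050 + (-1.645) = -1.695; 1 − a(z₀+z₁) = 1 − (0.069)(-1.695) = 1.1170; argument = -0.050 + (-1.695)/1.1170 = -1.5675 → -1.57.
α₁ = Φ(-1.57) = 0.0582; rank = round(100 × 0.0582) = 6; θ*₍6₎ = 11.716.
Upper: z₀ + z₂ = 1.595; 1 − a(z₀+z₂) = 0.8899; argument = 1.7422 → 1.74; α₂ = 0.9591; rank = 96; θ*₍96₎ = 17.582.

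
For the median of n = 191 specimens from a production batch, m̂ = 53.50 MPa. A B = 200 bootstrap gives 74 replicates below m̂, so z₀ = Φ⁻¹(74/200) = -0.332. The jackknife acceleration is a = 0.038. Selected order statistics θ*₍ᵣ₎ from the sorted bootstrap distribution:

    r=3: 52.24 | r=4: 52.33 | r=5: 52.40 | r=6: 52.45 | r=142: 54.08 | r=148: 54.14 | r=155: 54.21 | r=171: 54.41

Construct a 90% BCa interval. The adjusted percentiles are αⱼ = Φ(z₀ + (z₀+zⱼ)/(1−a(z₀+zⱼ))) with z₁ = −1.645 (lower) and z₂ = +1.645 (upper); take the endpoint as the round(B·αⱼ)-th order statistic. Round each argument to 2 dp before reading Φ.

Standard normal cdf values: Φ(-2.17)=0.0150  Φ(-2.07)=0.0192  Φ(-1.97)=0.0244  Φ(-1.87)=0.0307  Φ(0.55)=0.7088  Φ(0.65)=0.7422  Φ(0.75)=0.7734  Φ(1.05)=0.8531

Lower: z₀ + z₁ = -0.332 + (-1.645) = -1.977; 1 − a(z₀+z₁) = 1 − (0.038)(-1.977) = 1.0751; argument = -0.332 + (-1.977)/1.0751 = -2.1709 → -2.17.
α₁ = Φ(-2.17) = 0.0150; rank = round(200 × 0.0150) = 3; θ*₍3₎ = 52.24.
Upper: z₀ + z₂ = 1.313; 1 − a(z₀+z₂) = 0.9501; argument = 1.0500 → 1.05; α₂ = 0.8531; rank = 171; θ*₍171₎ = 54.41.

(52.24, 54.41)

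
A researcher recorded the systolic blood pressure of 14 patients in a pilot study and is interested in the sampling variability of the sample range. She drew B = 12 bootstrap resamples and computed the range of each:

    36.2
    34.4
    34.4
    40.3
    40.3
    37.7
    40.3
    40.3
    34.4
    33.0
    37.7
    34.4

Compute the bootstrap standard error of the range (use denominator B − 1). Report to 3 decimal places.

SE* = 2.831

Bootstrap SE is the standard deviation of the 12 replicate ranges.
Mean of replicates: (36.2 + 34.4 + 34.4 + 40.3 + 40.3 + 37.7 + 40.3 + 40.3 + 34.4 + 33.0 + 37.7 + 34.4) / 12 = 443.4000 / 12 = 36.9500
Sum of squared deviations: (−0.7500)² + (−2.5500)² + (−2.5500)² + (+3.3500)² + (+3.3500)² + (+0.7500)² + (+3.3500)² + (+3.3500)² + (−2.5500)² + (−3.9500)² + (+0.7500)² + (−2.5500)² = 88.1900
Variance = 88.1900 / 11 = 8.0173
SE* = √8.0173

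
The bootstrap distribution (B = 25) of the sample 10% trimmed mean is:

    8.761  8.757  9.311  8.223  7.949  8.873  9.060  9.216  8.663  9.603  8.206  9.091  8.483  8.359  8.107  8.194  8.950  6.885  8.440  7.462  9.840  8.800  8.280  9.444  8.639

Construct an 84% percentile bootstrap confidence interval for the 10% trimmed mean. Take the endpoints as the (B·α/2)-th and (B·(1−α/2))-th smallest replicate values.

Sorted replicates: 6.885, 7.462, 7.949, 8.107, 8.194, 8.206, 8.223, 8.280, 8.359, 8.440, 8.483, 8.639, 8.663, 8.757, 8.761, 8.800, 8.873, 8.950, 9.060, 9.091, 9.216, 9.311, 9.444, 9.603, 9.840
α = 0.16; lower rank = 25 × 0.080 = 2; upper rank = 25 × 0.920 = 23.
The 2nd smallest replicate is 7.462; the 23rd is 9.444.

(7.462, 9.444)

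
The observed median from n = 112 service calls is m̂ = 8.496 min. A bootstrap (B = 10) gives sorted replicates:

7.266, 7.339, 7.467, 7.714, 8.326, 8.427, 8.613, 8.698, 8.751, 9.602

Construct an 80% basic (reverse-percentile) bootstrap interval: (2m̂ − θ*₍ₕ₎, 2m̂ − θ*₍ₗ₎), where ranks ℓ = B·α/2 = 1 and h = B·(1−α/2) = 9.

Percentile endpoints at ranks 1 and 9: θ*₍1₎ = 7.266, θ*₍9₎ = 8.751.
Basic interval reflects these around m̂:
  lower = 2 × 8.496 − 8.751 = 8.241
  upper = 2 × 8.496 − 7.266 = 9.726

(8.241, 9.726)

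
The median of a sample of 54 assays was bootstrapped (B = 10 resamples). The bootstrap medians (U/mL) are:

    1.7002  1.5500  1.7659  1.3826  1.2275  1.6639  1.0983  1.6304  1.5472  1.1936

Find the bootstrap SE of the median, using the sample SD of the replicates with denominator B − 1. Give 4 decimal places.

SE* = 0.2350

Bootstrap SE is the standard deviation of the 10 replicate medians.
Mean of replicates: (1.7002 + 1.5500 + 1.7659 + 1.3826 + 1.2275 + 1.6639 + 1.0983 + 1.6304 + 1.5472 + 1.1936) / 10 = 14.75960 / 10 = 1.47596
Sum of squared deviations: (+0.22424)² + (+0.07404)² + (+0.28994)² + (−0.09336)² + (−0.24846)² + (+0.18794)² + (−0.37766)² + (+0.15444)² + (+0.07124)² + (−0.28236)² = 0.49688
Variance = 0.49688 / 9 = 0.05521
SE* = √0.05521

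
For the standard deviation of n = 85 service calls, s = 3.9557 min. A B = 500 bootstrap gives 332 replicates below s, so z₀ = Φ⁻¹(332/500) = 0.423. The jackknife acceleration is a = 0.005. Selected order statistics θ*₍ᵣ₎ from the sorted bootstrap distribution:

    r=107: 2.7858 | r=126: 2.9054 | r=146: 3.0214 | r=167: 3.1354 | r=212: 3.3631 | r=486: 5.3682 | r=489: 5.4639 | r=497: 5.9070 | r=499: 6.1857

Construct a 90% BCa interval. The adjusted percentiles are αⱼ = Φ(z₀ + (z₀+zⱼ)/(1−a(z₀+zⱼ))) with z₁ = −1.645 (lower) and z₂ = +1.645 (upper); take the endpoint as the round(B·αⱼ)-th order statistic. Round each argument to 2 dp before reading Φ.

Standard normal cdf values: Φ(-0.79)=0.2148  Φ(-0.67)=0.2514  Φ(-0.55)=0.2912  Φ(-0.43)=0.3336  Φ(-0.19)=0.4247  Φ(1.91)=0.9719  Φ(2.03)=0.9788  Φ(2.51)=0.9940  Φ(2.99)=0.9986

Lower: z₀ + z₁ = 0.423 + (-1.645) = -1.222; 1 − a(z₀+z₁) = 1 − (0.005)(-1.222) = 1.0061; argument = 0.423 + (-1.222)/1.0061 = -0.7916 → -0.79.
α₁ = Φ(-0.79) = 0.2148; rank = round(500 × 0.2148) = 107; θ*₍107₎ = 2.7858.
Upper: z₀ + z₂ = 2.068; 1 − a(z₀+z₂) = 0.9897; argument = 2.5126 → 2.51; α₂ = 0.9940; rank = 497; θ*₍497₎ = 5.9070.

(2.7858, 5.9070)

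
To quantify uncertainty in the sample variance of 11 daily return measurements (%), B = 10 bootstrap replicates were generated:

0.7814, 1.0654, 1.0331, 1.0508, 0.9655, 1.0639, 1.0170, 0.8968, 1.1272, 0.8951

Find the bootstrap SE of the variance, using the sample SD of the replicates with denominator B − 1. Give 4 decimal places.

Bootstrap SE is the standard deviation of the 10 replicate variances.
Mean of replicates: (0.7814 + 1.0654 + 1.0331 + 1.0508 + 0.9655 + 1.0639 + 1.0170 + 0.8968 + 1.1272 + 0.8951) / 10 = 9.89620 / 10 = 0.98962
Sum of squared deviations: (−0.20822)² + (+0.07578)² + (+0.04348)² + (+0.06118)² + (−0.02412)² + (+0.07428)² + (+0.02738)² + (−0.09282)² + (+0.13758)² + (−0.09452)² = 0.09806
Variance = 0.09806 / 9 = 0.01090
SE* = √0.01090

SE* = 0.1044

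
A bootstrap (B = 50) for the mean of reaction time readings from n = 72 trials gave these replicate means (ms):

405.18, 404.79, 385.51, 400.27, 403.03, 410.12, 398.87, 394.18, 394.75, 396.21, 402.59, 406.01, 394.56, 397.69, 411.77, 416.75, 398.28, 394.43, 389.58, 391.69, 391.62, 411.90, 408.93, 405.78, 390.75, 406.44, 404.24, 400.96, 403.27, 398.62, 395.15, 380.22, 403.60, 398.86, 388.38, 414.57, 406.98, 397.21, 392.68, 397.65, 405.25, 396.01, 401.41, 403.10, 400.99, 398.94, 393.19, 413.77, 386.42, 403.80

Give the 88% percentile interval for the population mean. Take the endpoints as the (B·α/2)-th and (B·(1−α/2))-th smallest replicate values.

Sorted replicates: 380.22, 385.51, 386.42, 388.38, 389.58, 390.75, 391.62, 391.69, 392.68, 393.19, 394.18, 394.43, 394.56, 394.75, 395.15, 396.01, 396.21, 397.21, 397.65, 397.69, 398.28, 398.62, 398.86, 398.87, 398.94, 400.27, 400.96, 400.99, 401.41, 402.59, 403.03, 403.10, 403.27, 403.60, 403.80, 404.24, 404.79, 405.18, 405.25, 405.78, 406.01, 406.44, 406.98, 408.93, 410.12, 411.77, 411.90, 413.77, 414.57, 416.75
α = 0.12; lower rank = 50 × 0.060 = 3; upper rank = 50 × 0.940 = 47.
The 3rd smallest replicate is 386.42; the 47th is 411.90.

(386.42, 411.90)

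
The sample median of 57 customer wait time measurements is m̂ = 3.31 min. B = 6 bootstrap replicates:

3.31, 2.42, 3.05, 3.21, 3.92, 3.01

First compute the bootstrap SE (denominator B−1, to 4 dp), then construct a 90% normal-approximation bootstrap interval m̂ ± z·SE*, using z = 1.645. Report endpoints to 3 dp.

(2.509, 4.111)

Mean of replicates = 3.1533; sum of squared deviations = 1.1845; SE* = √(1.1845/5) = 0.4867
Margin = 1.645 × 0.4867 = 0.8006
Interval: 3.31 ± 0.8006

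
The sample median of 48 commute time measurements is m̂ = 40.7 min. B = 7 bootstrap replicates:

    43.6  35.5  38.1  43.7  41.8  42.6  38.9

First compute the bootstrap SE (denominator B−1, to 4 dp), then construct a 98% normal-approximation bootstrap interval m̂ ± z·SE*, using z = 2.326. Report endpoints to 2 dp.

(33.39, 48.01)

Mean of replicates = 40.6000; sum of squared deviations = 59.2000; SE* = √(59.2000/6) = 3.1411
Margin = 2.326 × 3.1411 = 7.306
Interval: 40.7 ± 7.306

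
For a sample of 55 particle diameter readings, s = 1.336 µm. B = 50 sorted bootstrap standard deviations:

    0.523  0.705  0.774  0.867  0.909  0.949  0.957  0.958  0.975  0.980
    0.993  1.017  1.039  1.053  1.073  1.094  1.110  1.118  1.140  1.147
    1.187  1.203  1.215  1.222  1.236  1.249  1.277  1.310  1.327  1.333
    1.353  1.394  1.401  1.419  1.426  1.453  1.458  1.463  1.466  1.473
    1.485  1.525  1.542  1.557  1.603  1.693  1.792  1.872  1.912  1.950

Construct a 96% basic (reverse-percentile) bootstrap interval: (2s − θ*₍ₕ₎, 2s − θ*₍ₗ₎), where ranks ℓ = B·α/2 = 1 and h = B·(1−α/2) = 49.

Percentile endpoints at ranks 1 and 49: θ*₍1₎ = 0.523, θ*₍49₎ = 1.912.
Basic interval reflects these around s:
  lower = 2 × 1.336 − 1.912 = 0.760
  upper = 2 × 1.336 − 0.523 = 2.149

(0.760, 2.149)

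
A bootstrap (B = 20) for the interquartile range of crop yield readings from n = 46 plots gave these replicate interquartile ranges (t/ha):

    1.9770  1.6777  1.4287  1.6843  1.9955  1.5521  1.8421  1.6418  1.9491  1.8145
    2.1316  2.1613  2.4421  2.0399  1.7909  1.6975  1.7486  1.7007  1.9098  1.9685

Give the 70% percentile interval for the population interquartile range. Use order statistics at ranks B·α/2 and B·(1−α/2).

(1.6418, 2.0399)

Sorted replicates: 1.4287, 1.5521, 1.6418, 1.6777, 1.6843, 1.6975, 1.7007, 1.7486, 1.7909, 1.8145, 1.8421, 1.9098, 1.9491, 1.9685, 1.9770, 1.9955, 2.0399, 2.1316, 2.1613, 2.4421
α = 0.30; lower rank = 20 × 0.150 = 3; upper rank = 20 × 0.850 = 17.
The 3rd smallest replicate is 1.6418; the 17th is 2.0399.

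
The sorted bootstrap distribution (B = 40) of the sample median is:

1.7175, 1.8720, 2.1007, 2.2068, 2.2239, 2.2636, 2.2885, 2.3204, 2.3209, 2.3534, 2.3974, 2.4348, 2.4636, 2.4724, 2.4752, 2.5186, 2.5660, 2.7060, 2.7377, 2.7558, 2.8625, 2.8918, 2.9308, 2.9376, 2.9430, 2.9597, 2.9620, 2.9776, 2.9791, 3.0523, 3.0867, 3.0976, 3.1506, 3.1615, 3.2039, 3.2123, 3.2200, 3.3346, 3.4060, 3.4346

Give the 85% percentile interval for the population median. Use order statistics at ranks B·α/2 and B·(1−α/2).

(2.1007, 3.2200)

α = 0.15; lower rank = 40 × 0.075 = 3; upper rank = 40 × 0.925 = 37.
The 3rd smallest replicate is 2.1007; the 37th is 3.2200.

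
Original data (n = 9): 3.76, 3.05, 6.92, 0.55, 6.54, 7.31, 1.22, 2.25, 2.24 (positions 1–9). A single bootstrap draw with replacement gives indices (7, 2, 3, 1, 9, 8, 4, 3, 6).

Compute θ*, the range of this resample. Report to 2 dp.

θ* = 6.76

Resample values: 1.22, 3.05, 6.92, 3.76, 2.24, 2.25, 0.55, 6.92, 7.31.
Range = 7.31 − 0.55 = 6.76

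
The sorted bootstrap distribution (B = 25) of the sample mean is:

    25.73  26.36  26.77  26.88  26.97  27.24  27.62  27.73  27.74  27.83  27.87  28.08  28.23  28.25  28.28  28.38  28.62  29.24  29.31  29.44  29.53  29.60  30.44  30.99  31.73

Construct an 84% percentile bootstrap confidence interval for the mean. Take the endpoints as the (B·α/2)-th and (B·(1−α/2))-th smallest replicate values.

(26.36, 30.44)

α = 0.16; lower rank = 25 × 0.080 = 2; upper rank = 25 × 0.920 = 23.
The 2nd smallest replicate is 26.36; the 23rd is 30.44.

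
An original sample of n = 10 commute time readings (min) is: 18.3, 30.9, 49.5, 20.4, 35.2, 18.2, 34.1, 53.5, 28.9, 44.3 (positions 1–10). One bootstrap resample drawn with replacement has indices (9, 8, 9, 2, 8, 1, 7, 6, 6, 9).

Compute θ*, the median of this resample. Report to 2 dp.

θ* = 28.90

Resample values: 28.9, 53.5, 28.9, 30.9, 53.5, 18.3, 34.1, 18.2, 18.2, 28.9.
Sorted: 18.2, 18.2, 18.3, 28.9, 28.9, 28.9, 30.9, 34.1, 53.5, 53.5
Median = average of the two middle values = 28.90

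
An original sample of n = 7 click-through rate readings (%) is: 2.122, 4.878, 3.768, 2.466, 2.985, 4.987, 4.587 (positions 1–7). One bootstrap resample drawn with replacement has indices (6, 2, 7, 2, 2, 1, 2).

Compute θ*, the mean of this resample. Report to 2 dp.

θ* = 4.46

Resample values: 4.987, 4.878, 4.587, 4.878, 4.878, 2.122, 4.878.
Mean = (4.987 + 4.878 + 4.587 + 4.878 + 4.878 + 2.122 + 4.878) / 7 = 31.2080 / 7 = 4.46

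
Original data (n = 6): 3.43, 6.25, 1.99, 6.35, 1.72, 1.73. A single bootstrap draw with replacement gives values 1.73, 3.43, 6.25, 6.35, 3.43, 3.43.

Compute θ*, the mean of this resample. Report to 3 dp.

Mean = (1.73 + 3.43 + 6.25 + 6.35 + 3.43 + 3.43) / 6 = 24.620 / 6 = 4.103

θ* = 4.103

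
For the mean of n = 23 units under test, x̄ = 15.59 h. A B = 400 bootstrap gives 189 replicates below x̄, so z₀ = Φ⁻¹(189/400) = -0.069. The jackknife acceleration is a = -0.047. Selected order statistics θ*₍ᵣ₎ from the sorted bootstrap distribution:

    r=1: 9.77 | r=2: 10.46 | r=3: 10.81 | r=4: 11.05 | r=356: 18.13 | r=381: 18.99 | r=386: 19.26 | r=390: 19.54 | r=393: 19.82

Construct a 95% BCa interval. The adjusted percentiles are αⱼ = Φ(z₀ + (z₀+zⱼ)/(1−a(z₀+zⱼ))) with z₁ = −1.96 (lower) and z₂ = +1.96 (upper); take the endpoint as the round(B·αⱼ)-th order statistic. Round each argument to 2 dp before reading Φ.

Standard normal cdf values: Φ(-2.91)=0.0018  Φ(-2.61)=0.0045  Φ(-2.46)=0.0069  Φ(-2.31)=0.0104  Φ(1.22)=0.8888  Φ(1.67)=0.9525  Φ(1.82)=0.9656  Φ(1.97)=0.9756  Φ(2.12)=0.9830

Lower: z₀ + z₁ = -0.069 + (-1.960) = -2.029; 1 − a(z₀+z₁) = 1 − (-0.047)(-2.029) = 0.9046; argument = -0.069 + (-2.029)/0.9046 = -2.3119 → -2.31.
α₁ = Φ(-2.31) = 0.0104; rank = round(400 × 0.0104) = 4; θ*₍4₎ = 11.05.
Upper: z₀ + z₂ = 1.891; 1 − a(z₀+z₂) = 1.0889; argument = 1.6677 → 1.67; α₂ = 0.9525; rank = 381; θ*₍381₎ = 18.99.

(11.05, 18.99)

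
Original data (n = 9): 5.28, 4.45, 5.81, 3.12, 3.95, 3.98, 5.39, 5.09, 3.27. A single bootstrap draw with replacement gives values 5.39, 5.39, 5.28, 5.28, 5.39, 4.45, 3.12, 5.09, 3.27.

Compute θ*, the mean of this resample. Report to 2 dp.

θ* = 4.74

Mean = (5.39 + 5.39 + 5.28 + 5.28 + 5.39 + 4.45 + 3.12 + 5.09 + 3.27) / 9 = 42.660 / 9 = 4.74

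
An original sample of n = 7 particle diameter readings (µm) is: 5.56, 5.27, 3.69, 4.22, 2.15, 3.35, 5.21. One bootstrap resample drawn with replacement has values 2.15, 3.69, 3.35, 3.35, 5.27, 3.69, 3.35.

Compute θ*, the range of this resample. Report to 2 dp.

θ* = 3.12

Range = 5.27 − 2.15 = 3.12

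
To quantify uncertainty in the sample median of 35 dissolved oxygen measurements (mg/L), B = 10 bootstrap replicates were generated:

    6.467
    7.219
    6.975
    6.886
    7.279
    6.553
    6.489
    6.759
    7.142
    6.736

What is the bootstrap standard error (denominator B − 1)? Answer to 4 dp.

SE* = 0.2998

Bootstrap SE is the standard deviation of the 10 replicate medians.
Mean of replicates: (6.467 + 7.219 + 6.975 + 6.886 + 7.279 + 6.553 + 6.489 + 6.759 + 7.142 + 6.736) / 10 = 68.50500 / 10 = 6.85050
Sum of squared deviations: (−0.38350)² + (+0.36850)² + (+0.12450)² + (+0.03550)² + (+0.42850)² + (−0.29750)² + (−0.36150)² + (−0.09150)² + (+0.29150)² + (−0.11450)² = 0.80888
Variance = 0.80888 / 9 = 0.08988
SE* = √0.08988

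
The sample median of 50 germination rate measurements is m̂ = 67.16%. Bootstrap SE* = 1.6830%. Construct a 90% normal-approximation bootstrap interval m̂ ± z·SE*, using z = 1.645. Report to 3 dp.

(64.391, 69.929)

Margin = 1.645 × 1.6830 = 2.7685
Interval: 67.16 ± 2.7685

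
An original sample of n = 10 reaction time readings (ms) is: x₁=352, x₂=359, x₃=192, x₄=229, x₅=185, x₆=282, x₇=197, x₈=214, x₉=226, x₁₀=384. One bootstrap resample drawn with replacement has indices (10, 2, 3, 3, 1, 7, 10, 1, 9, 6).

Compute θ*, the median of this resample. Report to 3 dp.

Resample values: 384, 359, 192, 192, 352, 197, 384, 352, 226, 282.
Sorted: 192, 192, 197, 226, 282, 352, 352, 359, 384, 384
Median = average of the two middle values = 317.000

θ* = 317.000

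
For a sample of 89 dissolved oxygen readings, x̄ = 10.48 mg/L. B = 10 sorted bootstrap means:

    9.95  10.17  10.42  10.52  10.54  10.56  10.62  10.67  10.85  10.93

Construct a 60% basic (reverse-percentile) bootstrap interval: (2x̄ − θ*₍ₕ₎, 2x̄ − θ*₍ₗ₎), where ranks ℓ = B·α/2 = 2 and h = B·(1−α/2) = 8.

Percentile endpoints at ranks 2 and 8: θ*₍2₎ = 10.17, θ*₍8₎ = 10.67.
Basic interval reflects these around x̄:
  lower = 2 × 10.48 − 10.67 = 10.29
  upper = 2 × 10.48 − 10.17 = 10.79

(10.29, 10.79)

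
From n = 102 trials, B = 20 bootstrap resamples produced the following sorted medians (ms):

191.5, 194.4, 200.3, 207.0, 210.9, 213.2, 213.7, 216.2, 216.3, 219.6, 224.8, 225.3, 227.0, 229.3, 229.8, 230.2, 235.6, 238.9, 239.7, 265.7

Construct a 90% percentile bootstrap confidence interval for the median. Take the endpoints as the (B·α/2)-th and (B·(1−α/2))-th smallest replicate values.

α = 0.10; lower rank = 20 × 0.050 = 1; upper rank = 20 × 0.950 = 19.
The 1st smallest replicate is 191.5; the 19th is 239.7.

(191.5, 239.7)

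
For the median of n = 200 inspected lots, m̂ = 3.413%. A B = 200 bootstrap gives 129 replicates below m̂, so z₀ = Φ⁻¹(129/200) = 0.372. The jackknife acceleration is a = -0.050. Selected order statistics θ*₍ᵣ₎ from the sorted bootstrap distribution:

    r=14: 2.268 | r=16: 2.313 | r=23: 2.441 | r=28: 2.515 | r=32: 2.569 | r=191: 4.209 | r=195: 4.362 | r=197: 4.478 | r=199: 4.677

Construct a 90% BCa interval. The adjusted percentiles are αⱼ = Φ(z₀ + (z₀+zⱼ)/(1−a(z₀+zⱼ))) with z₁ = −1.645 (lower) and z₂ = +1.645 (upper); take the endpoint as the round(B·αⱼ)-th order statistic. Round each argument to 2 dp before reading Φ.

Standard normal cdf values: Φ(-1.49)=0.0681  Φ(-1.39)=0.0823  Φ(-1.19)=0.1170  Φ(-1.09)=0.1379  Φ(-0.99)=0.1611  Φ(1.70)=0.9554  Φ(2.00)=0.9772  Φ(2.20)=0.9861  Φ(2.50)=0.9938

(2.569, 4.478)

Lower: z₀ + z₁ = 0.372 + (-1.645) = -1.273; 1 − a(z₀+z₁) = 1 − (-0.050)(-1.273) = 0.9364; argument = 0.372 + (-1.273)/0.9364 = -0.9875 → -0.99.
α₁ = Φ(-0.99) = 0.1611; rank = round(200 × 0.1611) = 32; θ*₍32₎ = 2.569.
Upper: z₀ + z₂ = 2.017; 1 − a(z₀+z₂) = 1.1008; argument = 2.2042 → 2.20; α₂ = 0.9861; rank = 197; θ*₍197₎ = 4.478.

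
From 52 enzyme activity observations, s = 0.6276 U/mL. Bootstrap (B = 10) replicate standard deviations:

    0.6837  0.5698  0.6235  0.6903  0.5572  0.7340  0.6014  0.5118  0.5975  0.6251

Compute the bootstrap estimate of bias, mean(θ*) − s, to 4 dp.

mean(θ*) = (0.6837 + 0.5698 + 0.6235 + 0.6903 + 0.5572 + 0.7340 + 0.6014 + 0.5118 + 0.5975 + 0.6251) / 10 = 0.61943
bias = 0.61943 − 0.6276

bias = −0.0082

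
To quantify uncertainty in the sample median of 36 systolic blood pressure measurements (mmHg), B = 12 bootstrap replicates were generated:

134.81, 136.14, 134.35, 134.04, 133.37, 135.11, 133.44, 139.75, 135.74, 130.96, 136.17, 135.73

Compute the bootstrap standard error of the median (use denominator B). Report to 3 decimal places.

Bootstrap SE is the standard deviation of the 12 replicate medians.
Mean of replicates: (134.81 + 136.14 + 134.35 + 134.04 + 133.37 + 135.11 + 133.44 + 139.75 + 135.74 + 130.96 + 136.17 + 135.73) / 12 = 1619.6100 / 12 = 134.9675
Sum of squared deviations: (−0.1575)² + (+1.1725)² + (−0.6175)² + (−0.9275)² + (−1.5975)² + (+0.1425)² + (−1.5275)² + (+4.7825)² + (+0.7725)² + (−4.0075)² + (+1.2025)² + (+0.7625)² = 49.1032
Variance = 49.1032 / 12 = 4.0919
SE* = √4.0919

SE* = 2.023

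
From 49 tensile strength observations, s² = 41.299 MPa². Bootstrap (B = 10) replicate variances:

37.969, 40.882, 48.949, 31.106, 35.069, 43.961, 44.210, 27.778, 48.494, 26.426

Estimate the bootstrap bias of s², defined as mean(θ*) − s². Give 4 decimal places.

mean(θ*) = (37.969 + 40.882 + 48.949 + 31.106 + 35.069 + 43.961 + 44.210 + 27.778 + 48.494 + 26.426) / 10 = 38.48440
bias = 38.48440 − 41.299

bias = −2.8146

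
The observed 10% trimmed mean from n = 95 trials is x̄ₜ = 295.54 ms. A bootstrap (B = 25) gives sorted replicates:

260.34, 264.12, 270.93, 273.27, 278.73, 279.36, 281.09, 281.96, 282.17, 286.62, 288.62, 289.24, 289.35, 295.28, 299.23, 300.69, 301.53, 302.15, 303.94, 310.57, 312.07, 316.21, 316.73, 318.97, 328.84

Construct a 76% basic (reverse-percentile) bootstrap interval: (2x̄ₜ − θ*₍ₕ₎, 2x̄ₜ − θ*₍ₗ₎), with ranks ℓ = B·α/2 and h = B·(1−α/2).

(274.87, 320.15)

Percentile endpoints at ranks 3 and 22: θ*₍3₎ = 270.93, θ*₍22₎ = 316.21.
Basic interval reflects these around x̄ₜ:
  lower = 2 × 295.54 − 316.21 = 274.87
  upper = 2 × 295.54 − 270.93 = 320.15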